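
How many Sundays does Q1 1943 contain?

1943-01-01 is a Friday.
That's 90 days from start to end, counting both.
90 = 7 × 12 + 6, so there are 12 full weeks plus 6 extra days.
Each full week contributes one Sunday: 12 so far.
The 6 extra days are Friday, Saturday, Sunday, Monday, Tuesday, Wednesday — 1 of them qualifies.
Total: 12 + 1 = 13.

13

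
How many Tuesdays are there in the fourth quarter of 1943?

October 1, 1943 is a Friday.
From October 1, 1943 to December 31, 1943 is 92 days inclusive.
92 = 7 × 13 + 1, so there are 13 full weeks plus 1 extra day.
Each full week contributes one Tuesday: 13 so far.
The 1 extra day is Friday — none qualify.
Total: 13 + 0 = 13.

13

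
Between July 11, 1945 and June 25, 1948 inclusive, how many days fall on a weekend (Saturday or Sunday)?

July 11, 1945 is a Wednesday.
The range spans 1081 days (inclusive of both endpoints).
1081 = 7 × 154 + 3, so there are 154 full weeks plus 3 extra days.
Each full week contributes 2 weekend days (Sat, Sun): 154 × 2 = 308.
The 3 extra days are Wed, Thu, Fri — none qualify.
Total: 308 + 0 = 308.

308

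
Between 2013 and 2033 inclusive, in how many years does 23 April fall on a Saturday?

3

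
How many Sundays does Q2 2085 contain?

2085-04-01 is a Sunday.
From 2085-04-01 to 2085-06-30 is 91 days inclusive.
91 = 7 × 13, so the span is exactly 13 full weeks.
Each full week contributes one Sunday: 13 so far.

13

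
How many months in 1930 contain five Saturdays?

4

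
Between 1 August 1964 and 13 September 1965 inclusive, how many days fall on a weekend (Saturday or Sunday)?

118

1 August 1964 is a Saturday.
From 1 August 1964 to 13 September 1965 is 409 days inclusive.
409 = 7 × 58 + 3, so there are 58 full weeks plus 3 extra days.
Each full week contributes 2 weekend days (Sat, Sun): 58 × 2 = 116.
The 3 extra days are Saturday, Sunday, Monday — 2 of them qualify.
Total: 116 + 2 = 118.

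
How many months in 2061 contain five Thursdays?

A month has five Thursdays exactly when Thursday falls within its first (length − 28) days.
Jan: 31 days, starts Sat → 5 of Sat, Sun, Mon
Feb: 28 days, starts Tue → 5 of (none)
Mar: 31 days, starts Tue → 5 of Tue, Wed, Thu ✓
Apr: 30 days, starts Fri → 5 of Fri, Sat
May: 31 days, starts Sun → 5 of Sun, Mon, Tue
Jun: 30 days, starts Wed → 5 of Wed, Thu ✓
Jul: 31 days, starts Fri → 5 of Fri, Sat, Sun
Aug: 31 days, starts Mon → 5 of Mon, Tue, Wed
Sep: 30 days, starts Thu → 5 of Thu, Fri ✓
Oct: 31 days, starts Sat → 5 of Sat, Sun, Mon
Nov: 30 days, starts Tue → 5 of Tue, Wed
Dec: 31 days, starts Thu → 5 of Thu, Fri, Sat ✓
Months with five Thursdays: Mar, Jun, Sep, Dec.

4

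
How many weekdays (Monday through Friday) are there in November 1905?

November 1, 1905 is a Wednesday.
That's 30 days from start to end, counting both.
30 = 7 × 4 + 2, so there are 4 full weeks plus 2 extra days.
Each full week contributes 5 weekdays (Mon–Fri): 4 × 5 = 20.
The 2 extra days are Wednesday, Thursday — 2 of them qualify.
Total: 20 + 2 = 22.

22 weekdays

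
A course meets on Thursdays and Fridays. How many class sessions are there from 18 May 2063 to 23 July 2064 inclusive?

18 May 2063 is a Friday.
That's 433 days from start to end, counting both.
433 = 7 × 61 + 6, so there are 61 full weeks plus 6 extra days.
Each full week contributes 2 days from the set (Thu, Fri): 61 × 2 = 122.
The 6 extra days are Friday, Saturday, Sunday, Monday, Tuesday, Wednesday — 1 of them qualifies.
Total: 122 + 1 = 123.

123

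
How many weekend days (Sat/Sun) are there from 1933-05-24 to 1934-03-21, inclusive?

86

1933-05-24 is a Wednesday.
That's 302 days from start to end, counting both.
302 = 7 × 43 + 1, so there are 43 full weeks plus 1 extra day.
Each full week contributes 2 weekend days (Sat, Sun): 43 × 2 = 86.
The 1 extra day is Wednesday — none qualify.
Total: 86 + 0 = 86.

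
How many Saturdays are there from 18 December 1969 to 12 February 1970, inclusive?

8

18 December 1969 is a Thursday.
The range spans 57 days (inclusive of both endpoints).
57 = 7 × 8 + 1, so there are 8 full weeks plus 1 extra day.
Each full week contributes one Saturday: 8 so far.
The 1 extra day is Thu — none qualify.
Total: 8 + 0 = 8.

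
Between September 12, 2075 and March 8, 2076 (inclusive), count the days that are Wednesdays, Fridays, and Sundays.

77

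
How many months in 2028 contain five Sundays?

A month has five Sundays exactly when Sunday falls within its first (length − 28) days.
Jan: 31 days, starts Sat → 5 of Sat, Sun, Mon ✓
Feb: 29 days, starts Tue → 5 of Tue
Mar: 31 days, starts Wed → 5 of Wed, Thu, Fri
Apr: 30 days, starts Sat → 5 of Sat, Sun ✓
May: 31 days, starts Mon → 5 of Mon, Tue, Wed
Jun: 30 days, starts Thu → 5 of Thu, Fri
Jul: 31 days, starts Sat → 5 of Sat, Sun, Mon ✓
Aug: 31 days, starts Tue → 5 of Tue, Wed, Thu
Sep: 30 days, starts Fri → 5 of Fri, Sat
Oct: 31 days, starts Sun → 5 of Sun, Mon, Tue ✓
Nov: 30 days, starts Wed → 5 of Wed, Thu
Dec: 31 days, starts Fri → 5 of Fri, Sat, Sun ✓
Months with five Sundays: Jan, Apr, Jul, Oct, Dec.

5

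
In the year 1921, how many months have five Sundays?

4

A month has five Sundays exactly when Sunday falls within its first (length − 28) days.
Jan: 31 days, starts Sat → 5 of Sat, Sun, Mon ✓
Feb: 28 days, starts Tue → 5 of (none)
Mar: 31 days, starts Tue → 5 of Tue, Wed, Thu
Apr: 30 days, starts Fri → 5 of Fri, Sat
May: 31 days, starts Sun → 5 of Sun, Mon, Tue ✓
Jun: 30 days, starts Wed → 5 of Wed, Thu
Jul: 31 days, starts Fri → 5 of Fri, Sat, Sun ✓
Aug: 31 days, starts Mon → 5 of Mon, Tue, Wed
Sep: 30 days, starts Thu → 5 of Thu, Fri
Oct: 31 days, starts Sat → 5 of Sat, Sun, Mon ✓
Nov: 30 days, starts Tue → 5 of Tue, Wed
Dec: 31 days, starts Thu → 5 of Thu, Fri, Sat
Months with five Sundays: Jan, May, Jul, Oct.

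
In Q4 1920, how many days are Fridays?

14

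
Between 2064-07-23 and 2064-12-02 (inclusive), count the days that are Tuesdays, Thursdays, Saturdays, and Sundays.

2064-07-23 is a Wednesday.
From 2064-07-23 to 2064-12-02 is 133 days inclusive.
133 = 7 × 19, so the span is exactly 19 full weeks.
Each full week contributes 4 days from the set (Tue, Thu, Sat, Sun): 19 × 4 = 76.

76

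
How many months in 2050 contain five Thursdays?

4

A month has five Thursdays exactly when Thursday falls within its first (length − 28) days.
Jan: 31 days, starts Sat → 5 of Sat, Sun, Mon
Feb: 28 days, starts Tue → 5 of (none)
Mar: 31 days, starts Tue → 5 of Tue, Wed, Thu ✓
Apr: 30 days, starts Fri → 5 of Fri, Sat
May: 31 days, starts Sun → 5 of Sun, Mon, Tue
Jun: 30 days, starts Wed → 5 of Wed, Thu ✓
Jul: 31 days, starts Fri → 5 of Fri, Sat, Sun
Aug: 31 days, starts Mon → 5 of Mon, Tue, Wed
Sep: 30 days, starts Thu → 5 of Thu, Fri ✓
Oct: 31 days, starts Sat → 5 of Sat, Sun, Mon
Nov: 30 days, starts Tue → 5 of Tue, Wed
Dec: 31 days, starts Thu → 5 of Thu, Fri, Sat ✓
Months with five Thursdays: Mar, Jun, Sep, Dec.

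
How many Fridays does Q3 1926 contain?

13

1926-07-01 is a Thursday.
The range spans 92 days (inclusive of both endpoints).
92 = 7 × 13 + 1, so there are 13 full weeks plus 1 extra day.
Each full week contributes one Friday: 13 so far.
The 1 extra day is Thu — none qualify.
Total: 13 + 0 = 13.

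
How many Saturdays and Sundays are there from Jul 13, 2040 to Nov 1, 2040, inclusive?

32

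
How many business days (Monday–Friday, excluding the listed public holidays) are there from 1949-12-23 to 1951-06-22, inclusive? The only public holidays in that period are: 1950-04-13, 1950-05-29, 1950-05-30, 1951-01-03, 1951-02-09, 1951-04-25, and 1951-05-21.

384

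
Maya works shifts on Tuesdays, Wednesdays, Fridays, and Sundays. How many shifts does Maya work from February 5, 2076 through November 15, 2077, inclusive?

371

February 5, 2076 is a Wednesday.
The range spans 650 days (inclusive of both endpoints).
650 = 7 × 92 + 6, so there are 92 full weeks plus 6 extra days.
Each full week contributes 4 days from the set (Tue, Wed, Fri, Sun): 92 × 4 = 368.
The 6 extra days are Wed, Thu, Fri, Sat, Sun, Mon — 3 of them qualify.
Total: 368 + 3 = 371.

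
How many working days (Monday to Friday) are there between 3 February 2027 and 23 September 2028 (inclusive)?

428

3 February 2027 is a Wednesday.
That's 599 days from start to end, counting both.
599 = 7 × 85 + 4, so there are 85 full weeks plus 4 extra days.
Each full week contributes 5 weekdays (Mon–Fri): 85 × 5 = 425.
The 4 extra days are Wed, Thu, Fri, Sat — 3 of them qualify.
Total: 425 + 3 = 428.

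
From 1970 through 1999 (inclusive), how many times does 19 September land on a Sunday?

5

Day of week of September 19 in each year:
1970: Sat, 1971: Sun ✓, 1972: Tue, 1973: Wed, 1974: Thu, 1975: Fri, 1976: Sun ✓, 1977: Mon, 1978: Tue, 1979: Wed, 1980: Fri, 1981: Sat, 1982: Sun ✓, 1983: Mon, 1984: Wed, 1985: Thu, 1986: Fri, 1987: Sat, 1988: Mon, 1989: Tue, 1990: Wed, 1991: Thu, 1992: Sat, 1993: Sun ✓, 1994: Mon, 1995: Tue, 1996: Thu, 1997: Fri, 1998: Sat, 1999: Sun ✓
Sundays: 1971, 1976, 1982, 1993, 1999.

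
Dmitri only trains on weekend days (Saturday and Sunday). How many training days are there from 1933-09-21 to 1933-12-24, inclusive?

28

1933-09-21 is a Thursday.
From 1933-09-21 to 1933-12-24 is 95 days inclusive.
95 = 7 × 13 + 4, so there are 13 full weeks plus 4 extra days.
Each full week contributes 2 weekend days (Sat, Sun): 13 × 2 = 26.
The 4 extra days are Thursday, Friday, Saturday, Sunday — 2 of them qualify.
Total: 26 + 2 = 28.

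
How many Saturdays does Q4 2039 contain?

14

1 October 2039 is a Saturday.
From 1 October 2039 to 31 December 2039 is 92 days inclusive.
92 = 7 × 13 + 1, so there are 13 full weeks plus 1 extra day.
Each full week contributes one Saturday: 13 so far.
The 1 extra day is Saturday — 1 of them qualifies.
Total: 13 + 1 = 14.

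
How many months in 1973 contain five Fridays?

A month has five Fridays exactly when Friday falls within its first (length − 28) days.
Jan: 31 days, starts Mon → 5 of Mon, Tue, Wed
Feb: 28 days, starts Thu → 5 of (none)
Mar: 31 days, starts Thu → 5 of Thu, Fri, Sat ✓
Apr: 30 days, starts Sun → 5 of Sun, Mon
May: 31 days, starts Tue → 5 of Tue, Wed, Thu
Jun: 30 days, starts Fri → 5 of Fri, Sat ✓
Jul: 31 days, starts Sun → 5 of Sun, Mon, Tue
Aug: 31 days, starts Wed → 5 of Wed, Thu, Fri ✓
Sep: 30 days, starts Sat → 5 of Sat, Sun
Oct: 31 days, starts Mon → 5 of Mon, Tue, Wed
Nov: 30 days, starts Thu → 5 of Thu, Fri ✓
Dec: 31 days, starts Sat → 5 of Sat, Sun, Mon
Months with five Fridays: Mar, Jun, Aug, Nov.

4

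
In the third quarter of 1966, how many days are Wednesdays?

13

1 July 1966 is a Friday.
From 1 July 1966 to 30 September 1966 is 92 days inclusive.
92 = 7 × 13 + 1, so there are 13 full weeks plus 1 extra day.
Each full week contributes one Wednesday: 13 so far.
The 1 extra day is Fri — none qualify.
Total: 13 + 0 = 13.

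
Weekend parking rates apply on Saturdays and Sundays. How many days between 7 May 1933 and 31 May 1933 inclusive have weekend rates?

7

7 May 1933 is a Sunday.
That's 25 days from start to end, counting both.
25 = 7 × 3 + 4, so there are 3 full weeks plus 4 extra days.
Each full week contributes 2 weekend days (Sat, Sun): 3 × 2 = 6.
The 4 extra days are Sun, Mon, Tue, Wed — 1 of them qualifies.
Total: 6 + 1 = 7.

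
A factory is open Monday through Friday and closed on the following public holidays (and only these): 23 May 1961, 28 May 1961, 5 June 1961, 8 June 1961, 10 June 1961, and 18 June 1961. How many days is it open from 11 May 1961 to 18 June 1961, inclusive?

24 business days

11 May 1961 is a Thursday.
The range spans 39 days (inclusive of both endpoints).
39 = 7 × 5 + 4, so there are 5 full weeks plus 4 extra days.
Each full week contributes 5 weekdays (Mon–Fri): 5 × 5 = 25.
The 4 extra days are Thu, Fri, Sat, Sun — 2 of them qualify.
Total: 25 + 2 = 27.
Holidays: 23 May 1961 (Tue); 28 May 1961 (Sun); 5 June 1961 (Mon); 8 June 1961 (Thu); 10 June 1961 (Sat); 18 June 1961 (Sun).
3 of the 6 holidays fall on weekdays; the rest are weekends and were already excluded.
Business days: 27 − 3 = 24.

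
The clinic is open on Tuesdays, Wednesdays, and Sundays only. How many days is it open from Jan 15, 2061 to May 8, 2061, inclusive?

49

Jan 15, 2061 is a Saturday.
From Jan 15, 2061 to May 8, 2061 is 114 days inclusive.
114 = 7 × 16 + 2, so there are 16 full weeks plus 2 extra days.
Each full week contributes 3 days from the set (Tue, Wed, Sun): 16 × 3 = 48.
The 2 extra days are Sat, Sun — 1 of them qualifies.
Total: 48 + 1 = 49.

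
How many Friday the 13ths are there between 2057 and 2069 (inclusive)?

23

Friday-the-13ths by year:
2057: Apr, Jul
2058: Sep, Dec
2059: Jun
2060: Feb, Aug
2061: May
2062: Jan, Oct
2063: Apr, Jul
2064: Jun
2065: Feb, Mar, Nov
2066: Aug
2067: May
2068: Jan, Apr, Jul
2069: Sep, Dec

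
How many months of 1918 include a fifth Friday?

A month has five Fridays exactly when Friday falls within its first (length − 28) days.
Jan: 31 days, starts Tue → 5 of Tue, Wed, Thu
Feb: 28 days, starts Fri → 5 of (none)
Mar: 31 days, starts Fri → 5 of Fri, Sat, Sun ✓
Apr: 30 days, starts Mon → 5 of Mon, Tue
May: 31 days, starts Wed → 5 of Wed, Thu, Fri ✓
Jun: 30 days, starts Sat → 5 of Sat, Sun
Jul: 31 days, starts Mon → 5 of Mon, Tue, Wed
Aug: 31 days, starts Thu → 5 of Thu, Fri, Sat ✓
Sep: 30 days, starts Sun → 5 of Sun, Mon
Oct: 31 days, starts Tue → 5 of Tue, Wed, Thu
Nov: 30 days, starts Fri → 5 of Fri, Sat ✓
Dec: 31 days, starts Sun → 5 of Sun, Mon, Tue
Months with five Fridays: Mar, May, Aug, Nov.

4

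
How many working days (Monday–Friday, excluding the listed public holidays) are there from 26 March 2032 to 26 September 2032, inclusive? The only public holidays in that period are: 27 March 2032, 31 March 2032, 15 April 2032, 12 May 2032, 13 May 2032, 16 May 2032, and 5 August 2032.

126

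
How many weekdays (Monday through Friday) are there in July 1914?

23 weekdays

Jul 1, 1914 is a Wednesday.
The range spans 31 days (inclusive of both endpoints).
31 = 7 × 4 + 3, so there are 4 full weeks plus 3 extra days.
Each full week contributes 5 weekdays (Mon–Fri): 4 × 5 = 20.
The 3 extra days are Wed, Thu, Fri — 3 of them qualify.
Total: 20 + 3 = 23.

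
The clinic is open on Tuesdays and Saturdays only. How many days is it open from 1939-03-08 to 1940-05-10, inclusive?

1939-03-08 is a Wednesday.
From 1939-03-08 to 1940-05-10 is 430 days inclusive.
430 = 7 × 61 + 3, so there are 61 full weeks plus 3 extra days.
Each full week contributes 2 days from the set (Tue, Sat): 61 × 2 = 122.
The 3 extra days are Wednesday, Thursday, Friday — none qualify.
Total: 122 + 0 = 122.

122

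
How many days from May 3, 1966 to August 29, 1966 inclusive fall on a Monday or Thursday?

May 3, 1966 is a Tuesday.
From May 3, 1966 to August 29, 1966 is 119 days inclusive.
119 = 7 × 17, so the span is exactly 17 full weeks.
Each full week contributes 2 days from the set (Mon, Thu): 17 × 2 = 34.
Total: 34.

34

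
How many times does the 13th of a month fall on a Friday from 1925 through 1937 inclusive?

Friday-the-13ths by year:
1925: Feb, Mar, Nov
1926: Aug
1927: May
1928: Jan, Apr, Jul
1929: Sep, Dec
1930: Jun
1931: Feb, Mar, Nov
1932: May
1933: Jan, Oct
1934: Apr, Jul
1935: Sep, Dec
1936: Mar, Nov
1937: Aug

24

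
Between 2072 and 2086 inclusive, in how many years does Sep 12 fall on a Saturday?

2

Day of week of September 12 in each year:
2072: Mon, 2073: Tue, 2074: Wed, 2075: Thu, 2076: Sat ✓, 2077: Sun, 2078: Mon, 2079: Tue, 2080: Thu, 2081: Fri, 2082: Sat ✓, 2083: Sun, 2084: Tue, 2085: Wed, 2086: Thu
Saturdays: 2076, 2082.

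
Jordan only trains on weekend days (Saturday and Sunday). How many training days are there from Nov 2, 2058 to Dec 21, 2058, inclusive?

15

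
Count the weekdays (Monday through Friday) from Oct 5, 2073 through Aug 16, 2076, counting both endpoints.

Oct 5, 2073 is a Thursday.
From Oct 5, 2073 to Aug 16, 2076 is 1047 days inclusive.
1047 = 7 × 149 + 4, so there are 149 full weeks plus 4 extra days.
Each full week contributes 5 weekdays (Mon–Fri): 149 × 5 = 745.
The 4 extra days are Thu, Fri, Sat, Sun — 2 of them qualify.
Total: 745 + 2 = 747.

747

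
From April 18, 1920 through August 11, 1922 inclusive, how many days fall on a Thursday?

121

April 18, 1920 is a Sunday.
That's 846 days from start to end, counting both.
846 = 7 × 120 + 6, so there are 120 full weeks plus 6 extra days.
Each full week contributes one Thursday: 120 so far.
The 6 extra days are Sun, Mon, Tue, Wed, Thu, Fri — 1 of them qualifies.
Total: 120 + 1 = 121.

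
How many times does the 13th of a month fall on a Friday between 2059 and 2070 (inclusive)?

20

Friday-the-13ths by year:
2059: Jun
2060: Feb, Aug
2061: May
2062: Jan, Oct
2063: Apr, Jul
2064: Jun
2065: Feb, Mar, Nov
2066: Aug
2067: May
2068: Jan, Apr, Jul
2069: Sep, Dec
2070: Jun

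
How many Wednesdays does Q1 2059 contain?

13

2059-01-01 is a Wednesday.
The range spans 90 days (inclusive of both endpoints).
90 = 7 × 12 + 6, so there are 12 full weeks plus 6 extra days.
Each full week contributes one Wednesday: 12 so far.
The 6 extra days are Wed, Thu, Fri, Sat, Sun, Mon — 1 of them qualifies.
Total: 12 + 1 = 13.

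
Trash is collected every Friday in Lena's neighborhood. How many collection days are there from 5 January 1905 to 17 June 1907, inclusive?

5 January 1905 is a Thursday.
That's 894 days from start to end, counting both.
894 = 7 × 127 + 5, so there are 127 full weeks plus 5 extra days.
Each full week contributes one Friday: 127 so far.
The 5 extra days are Thu, Fri, Sat, Sun, Mon — 1 of them qualifies.
Total: 127 + 1 = 128.

128 Fridays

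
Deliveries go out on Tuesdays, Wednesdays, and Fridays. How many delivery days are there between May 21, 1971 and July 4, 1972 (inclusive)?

176

May 21, 1971 is a Friday.
The range spans 411 days (inclusive of both endpoints).
411 = 7 × 58 + 5, so there are 58 full weeks plus 5 extra days.
Each full week contributes 3 days from the set (Tue, Wed, Fri): 58 × 3 = 174.
The 5 extra days are Friday, Saturday, Sunday, Monday, Tuesday — 2 of them qualify.
Total: 174 + 2 = 176.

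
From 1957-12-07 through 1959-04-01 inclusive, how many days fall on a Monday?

69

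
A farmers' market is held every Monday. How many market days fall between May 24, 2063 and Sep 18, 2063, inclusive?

May 24, 2063 is a Thursday.
The range spans 118 days (inclusive of both endpoints).
118 = 7 × 16 + 6, so there are 16 full weeks plus 6 extra days.
Each full week contributes one Monday: 16 so far.
The 6 extra days are Thu, Fri, Sat, Sun, Mon, Tue — 1 of them qualifies.
Total: 16 + 1 = 17.

17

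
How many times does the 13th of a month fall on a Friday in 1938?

The 13th falls on a Friday when the month's 13th has weekday Fri.
Jan 13 is Thu; Feb 13 is Sun; Mar 13 is Sun; Apr 13 is Wed; May 13 is Fri ✓; Jun 13 is Mon; Jul 13 is Wed; Aug 13 is Sat; Sep 13 is Tue; Oct 13 is Thu; Nov 13 is Sun; Dec 13 is Tue.
Friday the 13ths: May.

1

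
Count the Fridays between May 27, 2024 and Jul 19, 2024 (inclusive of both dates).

8

May 27, 2024 is a Monday.
The range spans 54 days (inclusive of both endpoints).
54 = 7 × 7 + 5, so there are 7 full weeks plus 5 extra days.
Each full week contributes one Friday: 7 so far.
The 5 extra days are Monday, Tuesday, Wednesday, Thursday, Friday — 1 of them qualifies.
Total: 7 + 1 = 8.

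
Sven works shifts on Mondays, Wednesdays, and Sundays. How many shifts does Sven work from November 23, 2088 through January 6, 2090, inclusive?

November 23, 2088 is a Tuesday.
The range spans 410 days (inclusive of both endpoints).
410 = 7 × 58 + 4, so there are 58 full weeks plus 4 extra days.
Each full week contributes 3 days from the set (Mon, Wed, Sun): 58 × 3 = 174.
The 4 extra days are Tue, Wed, Thu, Fri — 1 of them qualifies.
Total: 174 + 1 = 175.

175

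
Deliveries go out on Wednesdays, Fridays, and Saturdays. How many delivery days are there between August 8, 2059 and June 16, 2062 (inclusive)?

448

August 8, 2059 is a Friday.
The range spans 1044 days (inclusive of both endpoints).
1044 = 7 × 149 + 1, so there are 149 full weeks plus 1 extra day.
Each full week contributes 3 days from the set (Wed, Fri, Sat): 149 × 3 = 447.
The 1 extra day is Friday — 1 of them qualifies.
Total: 447 + 1 = 448.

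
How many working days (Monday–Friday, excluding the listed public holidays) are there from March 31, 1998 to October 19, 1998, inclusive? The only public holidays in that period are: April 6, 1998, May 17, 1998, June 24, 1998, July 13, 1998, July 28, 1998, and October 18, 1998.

141 working days

March 31, 1998 is a Tuesday.
From March 31, 1998 to October 19, 1998 is 203 days inclusive.
203 = 7 × 29, so the span is exactly 29 full weeks.
Each full week contributes 5 weekdays (Mon–Fri): 29 × 5 = 145.
Holidays: April 6, 1998 (Mon); May 17, 1998 (Sun); June 24, 1998 (Wed); July 13, 1998 (Mon); July 28, 1998 (Tue); October 18, 1998 (Sun).
4 of the 6 holidays fall on weekdays; the rest are weekends and were already excluded.
Business days: 145 − 4 = 141.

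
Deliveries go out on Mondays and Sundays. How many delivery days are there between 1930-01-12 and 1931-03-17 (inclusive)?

1930-01-12 is a Sunday.
The range spans 430 days (inclusive of both endpoints).
430 = 7 × 61 + 3, so there are 61 full weeks plus 3 extra days.
Each full week contributes 2 days from the set (Mon, Sun): 61 × 2 = 122.
The 3 extra days are Sun, Mon, Tue — 2 of them qualify.
Total: 122 + 2 = 124.

124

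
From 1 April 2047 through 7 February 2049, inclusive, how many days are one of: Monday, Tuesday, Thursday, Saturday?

1 April 2047 is a Monday.
The range spans 679 days (inclusive of both endpoints).
679 = 7 × 97, so the span is exactly 97 full weeks.
Each full week contributes 4 days from the set (Mon, Tue, Thu, Sat): 97 × 4 = 388.

388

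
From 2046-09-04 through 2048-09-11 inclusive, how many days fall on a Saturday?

2046-09-04 is a Tuesday.
The range spans 739 days (inclusive of both endpoints).
739 = 7 × 105 + 4, so there are 105 full weeks plus 4 extra days.
Each full week contributes one Saturday: 105 so far.
The 4 extra days are Tue, Wed, Thu, Fri — none qualify.
Total: 105 + 0 = 105.

105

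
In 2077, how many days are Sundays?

January 1, 2077 is a Friday.
From January 1, 2077 to December 31, 2077 is 365 days inclusive.
365 = 7 × 52 + 1, so there are 52 full weeks plus 1 extra day.
Each full week contributes one Sunday: 52 so far.
The 1 extra day is Fri — none qualify.
Total: 52 + 0 = 52.

52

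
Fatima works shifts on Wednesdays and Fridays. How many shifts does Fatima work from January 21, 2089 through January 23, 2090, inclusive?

January 21, 2089 is a Friday.
The range spans 368 days (inclusive of both endpoints).
368 = 7 × 52 + 4, so there are 52 full weeks plus 4 extra days.
Each full week contributes 2 days from the set (Wed, Fri): 52 × 2 = 104.
The 4 extra days are Fri, Sat, Sun, Mon — 1 of them qualifies.
Total: 104 + 1 = 105.

105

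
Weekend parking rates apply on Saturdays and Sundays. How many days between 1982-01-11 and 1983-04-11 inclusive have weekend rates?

1982-01-11 is a Monday.
That's 456 days from start to end, counting both.
456 = 7 × 65 + 1, so there are 65 full weeks plus 1 extra day.
Each full week contributes 2 weekend days (Sat, Sun): 65 × 2 = 130.
The 1 extra day is Monday — none qualify.
Total: 130 + 0 = 130.

130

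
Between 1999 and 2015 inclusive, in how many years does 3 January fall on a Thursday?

Day of week of January 3 in each year:
1999: Sun, 2000: Mon, 2001: Wed, 2002: Thu ✓, 2003: Fri, 2004: Sat, 2005: Mon, 2006: Tue, 2007: Wed, 2008: Thu ✓, 2009: Sat, 2010: Sun, 2011: Mon, 2012: Tue, 2013: Thu ✓, 2014: Fri, 2015: Sat
Thursdays: 2002, 2008, 2013.

3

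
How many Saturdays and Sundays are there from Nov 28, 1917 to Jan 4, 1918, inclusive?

Nov 28, 1917 is a Wednesday.
That's 38 days from start to end, counting both.
38 = 7 × 5 + 3, so there are 5 full weeks plus 3 extra days.
Each full week contributes 2 weekend days (Sat, Sun): 5 × 2 = 10.
The 3 extra days are Wed, Thu, Fri — none qualify.
Total: 10 + 0 = 10.

10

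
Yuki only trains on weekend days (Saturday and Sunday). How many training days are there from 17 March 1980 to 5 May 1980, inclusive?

14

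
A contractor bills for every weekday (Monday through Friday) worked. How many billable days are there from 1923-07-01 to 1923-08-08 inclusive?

1923-07-01 is a Sunday.
The range spans 39 days (inclusive of both endpoints).
39 = 7 × 5 + 4, so there are 5 full weeks plus 4 extra days.
Each full week contributes 5 weekdays (Mon–Fri): 5 × 5 = 25.
The 4 extra days are Sun, Mon, Tue, Wed — 3 of them qualify.
Total: 25 + 3 = 28.

28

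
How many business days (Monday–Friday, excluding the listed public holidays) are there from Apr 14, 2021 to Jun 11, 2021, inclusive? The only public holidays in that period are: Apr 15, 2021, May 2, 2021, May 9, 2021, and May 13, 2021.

41

Apr 14, 2021 is a Wednesday.
That's 59 days from start to end, counting both.
59 = 7 × 8 + 3, so there are 8 full weeks plus 3 extra days.
Each full week contributes 5 weekdays (Mon–Fri): 8 × 5 = 40.
The 3 extra days are Wed, Thu, Fri — 3 of them qualify.
Total: 40 + 3 = 43.
Holidays: Apr 15, 2021 (Thu); May 2, 2021 (Sun); May 9, 2021 (Sun); May 13, 2021 (Thu).
2 of the 4 holidays fall on weekdays; the rest are weekends and were already excluded.
Business days: 43 − 2 = 41.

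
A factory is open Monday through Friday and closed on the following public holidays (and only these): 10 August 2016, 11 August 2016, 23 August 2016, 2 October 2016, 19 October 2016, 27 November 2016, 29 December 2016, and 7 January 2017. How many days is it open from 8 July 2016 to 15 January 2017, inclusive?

131 business days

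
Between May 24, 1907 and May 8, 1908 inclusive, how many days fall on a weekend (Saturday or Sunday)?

100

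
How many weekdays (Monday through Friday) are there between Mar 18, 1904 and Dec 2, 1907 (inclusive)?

Mar 18, 1904 is a Friday.
The range spans 1355 days (inclusive of both endpoints).
1355 = 7 × 193 + 4, so there are 193 full weeks plus 4 extra days.
Each full week contributes 5 weekdays (Mon–Fri): 193 × 5 = 965.
The 4 extra days are Fri, Sat, Sun, Mon — 2 of them qualify.
Total: 965 + 2 = 967.

967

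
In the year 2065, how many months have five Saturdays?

4

A month has five Saturdays exactly when Saturday falls within its first (length − 28) days.
Jan: 31 days, starts Thu → 5 of Thu, Fri, Sat ✓
Feb: 28 days, starts Sun → 5 of (none)
Mar: 31 days, starts Sun → 5 of Sun, Mon, Tue
Apr: 30 days, starts Wed → 5 of Wed, Thu
May: 31 days, starts Fri → 5 of Fri, Sat, Sun ✓
Jun: 30 days, starts Mon → 5 of Mon, Tue
Jul: 31 days, starts Wed → 5 of Wed, Thu, Fri
Aug: 31 days, starts Sat → 5 of Sat, Sun, Mon ✓
Sep: 30 days, starts Tue → 5 of Tue, Wed
Oct: 31 days, starts Thu → 5 of Thu, Fri, Sat ✓
Nov: 30 days, starts Sun → 5 of Sun, Mon
Dec: 31 days, starts Tue → 5 of Tue, Wed, Thu
Months with five Saturdays: Jan, May, Aug, Oct.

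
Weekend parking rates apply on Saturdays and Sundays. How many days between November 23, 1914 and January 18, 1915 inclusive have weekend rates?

November 23, 1914 is a Monday.
From November 23, 1914 to January 18, 1915 is 57 days inclusive.
57 = 7 × 8 + 1, so there are 8 full weeks plus 1 extra day.
Each full week contributes 2 weekend days (Sat, Sun): 8 × 2 = 16.
The 1 extra day is Monday — none qualify.
Total: 16 + 0 = 16.

16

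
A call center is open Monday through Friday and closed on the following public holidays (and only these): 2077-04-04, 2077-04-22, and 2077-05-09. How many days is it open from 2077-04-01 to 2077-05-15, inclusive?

2077-04-01 is a Thursday.
That's 45 days from start to end, counting both.
45 = 7 × 6 + 3, so there are 6 full weeks plus 3 extra days.
Each full week contributes 5 weekdays (Mon–Fri): 6 × 5 = 30.
The 3 extra days are Thursday, Friday, Saturday — 2 of them qualify.
Total: 30 + 2 = 32.
Holidays: 2077-04-04 (Sun); 2077-04-22 (Thu); 2077-05-09 (Sun).
1 of the 3 holidays fall on weekdays; the rest are weekends and were already excluded.
Business days: 32 − 1 = 31.

31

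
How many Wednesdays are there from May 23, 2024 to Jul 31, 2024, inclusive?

May 23, 2024 is a Thursday.
From May 23, 2024 to Jul 31, 2024 is 70 days inclusive.
70 = 7 × 10, so the span is exactly 10 full weeks.
Each full week contributes one Wednesday: 10 so far.
Total: 10.

10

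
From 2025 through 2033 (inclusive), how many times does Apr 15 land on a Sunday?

1

Day of week of April 15 in each year:
2025: Tue, 2026: Wed, 2027: Thu, 2028: Sat, 2029: Sun ✓, 2030: Mon, 2031: Tue, 2032: Thu, 2033: Fri
Sundays: 2029.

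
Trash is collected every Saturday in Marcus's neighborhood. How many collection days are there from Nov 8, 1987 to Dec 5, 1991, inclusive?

212 Saturdays

Nov 8, 1987 is a Sunday.
From Nov 8, 1987 to Dec 5, 1991 is 1489 days inclusive.
1489 = 7 × 212 + 5, so there are 212 full weeks plus 5 extra days.
Each full week contributes one Saturday: 212 so far.
The 5 extra days are Sunday, Monday, Tuesday, Wednesday, Thursday — none qualify.
Total: 212 + 0 = 212.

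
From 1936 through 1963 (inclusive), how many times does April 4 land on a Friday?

4

Day of week of April 4 in each year:
1936: Sat, 1937: Sun, 1938: Mon, 1939: Tue, 1940: Thu, 1941: Fri ✓, 1942: Sat, 1943: Sun, 1944: Tue, 1945: Wed, 1946: Thu, 1947: Fri ✓, 1948: Sun, 1949: Mon, 1950: Tue, 1951: Wed, 1952: Fri ✓, 1953: Sat, 1954: Sun, 1955: Mon, 1956: Wed, 1957: Thu, 1958: Fri ✓, 1959: Sat, 1960: Mon, 1961: Tue, 1962: Wed, 1963: Thu
Fridays: 1941, 1947, 1952, 1958.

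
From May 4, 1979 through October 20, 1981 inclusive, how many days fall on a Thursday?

May 4, 1979 is a Friday.
That's 901 days from start to end, counting both.
901 = 7 × 128 + 5, so there are 128 full weeks plus 5 extra days.
Each full week contributes one Thursday: 128 so far.
The 5 extra days are Friday, Saturday, Sunday, Monday, Tuesday — none qualify.
Total: 128 + 0 = 128.

128 Thursdays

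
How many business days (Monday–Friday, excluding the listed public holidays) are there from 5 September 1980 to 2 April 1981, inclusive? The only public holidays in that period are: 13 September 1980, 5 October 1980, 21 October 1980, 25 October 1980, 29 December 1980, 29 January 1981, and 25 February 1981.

146 business days

5 September 1980 is a Friday.
The range spans 210 days (inclusive of both endpoints).
210 = 7 × 30, so the span is exactly 30 full weeks.
Each full week contributes 5 weekdays (Mon–Fri): 30 × 5 = 150.
Holidays: 13 September 1980 (Sat); 5 October 1980 (Sun); 21 October 1980 (Tue); 25 October 1980 (Sat); 29 December 1980 (Mon); 29 January 1981 (Thu); 25 February 1981 (Wed).
4 of the 7 holidays fall on weekdays; the rest are weekends and were already excluded.
Business days: 150 − 4 = 146.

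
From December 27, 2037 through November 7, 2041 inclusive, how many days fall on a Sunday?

December 27, 2037 is a Sunday.
The range spans 1412 days (inclusive of both endpoints).
1412 = 7 × 201 + 5, so there are 201 full weeks plus 5 extra days.
Each full week contributes one Sunday: 201 so far.
The 5 extra days are Sun, Mon, Tue, Wed, Thu — 1 of them qualifies.
Total: 201 + 1 = 202.

202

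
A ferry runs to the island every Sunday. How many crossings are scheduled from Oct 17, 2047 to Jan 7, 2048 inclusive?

Oct 17, 2047 is a Thursday.
That's 83 days from start to end, counting both.
83 = 7 × 11 + 6, so there are 11 full weeks plus 6 extra days.
Each full week contributes one Sunday: 11 so far.
The 6 extra days are Thursday, Friday, Saturday, Sunday, Monday, Tuesday — 1 of them qualifies.
Total: 11 + 1 = 12.

12 Sundays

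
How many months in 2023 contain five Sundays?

5

A month has five Sundays exactly when Sunday falls within its first (length − 28) days.
Jan: 31 days, starts Sun → 5 of Sun, Mon, Tue ✓
Feb: 28 days, starts Wed → 5 of (none)
Mar: 31 days, starts Wed → 5 of Wed, Thu, Fri
Apr: 30 days, starts Sat → 5 of Sat, Sun ✓
May: 31 days, starts Mon → 5 of Mon, Tue, Wed
Jun: 30 days, starts Thu → 5 of Thu, Fri
Jul: 31 days, starts Sat → 5 of Sat, Sun, Mon ✓
Aug: 31 days, starts Tue → 5 of Tue, Wed, Thu
Sep: 30 days, starts Fri → 5 of Fri, Sat
Oct: 31 days, starts Sun → 5 of Sun, Mon, Tue ✓
Nov: 30 days, starts Wed → 5 of Wed, Thu
Dec: 31 days, starts Fri → 5 of Fri, Sat, Sun ✓
Months with five Sundays: Jan, Apr, Jul, Oct, Dec.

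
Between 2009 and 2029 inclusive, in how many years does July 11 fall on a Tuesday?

Day of week of July 11 in each year:
2009: Sat, 2010: Sun, 2011: Mon, 2012: Wed, 2013: Thu, 2014: Fri, 2015: Sat, 2016: Mon, 2017: Tue ✓, 2018: Wed, 2019: Thu, 2020: Sat, 2021: Sun, 2022: Mon, 2023: Tue ✓, 2024: Thu, 2025: Fri, 2026: Sat, 2027: Sun, 2028: Tue ✓, 2029: Wed
Tuesdays: 2017, 2023, 2028.

3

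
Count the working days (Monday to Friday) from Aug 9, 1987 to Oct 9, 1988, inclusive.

305 weekdays

Aug 9, 1987 is a Sunday.
From Aug 9, 1987 to Oct 9, 1988 is 428 days inclusive.
428 = 7 × 61 + 1, so there are 61 full weeks plus 1 extra day.
Each full week contributes 5 weekdays (Mon–Fri): 61 × 5 = 305.
The 1 extra day is Sunday — none qualify.
Total: 305 + 0 = 305.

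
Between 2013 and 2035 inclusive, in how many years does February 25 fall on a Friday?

3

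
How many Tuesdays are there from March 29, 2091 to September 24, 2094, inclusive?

March 29, 2091 is a Thursday.
That's 1276 days from start to end, counting both.
1276 = 7 × 182 + 2, so there are 182 full weeks plus 2 extra days.
Each full week contributes one Tuesday: 182 so far.
The 2 extra days are Thu, Fri — none qualify.
Total: 182 + 0 = 182.

182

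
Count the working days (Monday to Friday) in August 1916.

23

Aug 1, 1916 is a Tuesday.
The range spans 31 days (inclusive of both endpoints).
31 = 7 × 4 + 3, so there are 4 full weeks plus 3 extra days.
Each full week contributes 5 weekdays (Mon–Fri): 4 × 5 = 20.
The 3 extra days are Tuesday, Wednesday, Thursday — 3 of them qualify.
Total: 20 + 3 = 23.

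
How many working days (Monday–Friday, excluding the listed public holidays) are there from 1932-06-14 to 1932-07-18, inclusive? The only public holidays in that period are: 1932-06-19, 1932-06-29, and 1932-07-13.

23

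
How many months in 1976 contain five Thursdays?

A month has five Thursdays exactly when Thursday falls within its first (length − 28) days.
Jan: 31 days, starts Thu → 5 of Thu, Fri, Sat ✓
Feb: 29 days, starts Sun → 5 of Sun
Mar: 31 days, starts Mon → 5 of Mon, Tue, Wed
Apr: 30 days, starts Thu → 5 of Thu, Fri ✓
May: 31 days, starts Sat → 5 of Sat, Sun, Mon
Jun: 30 days, starts Tue → 5 of Tue, Wed
Jul: 31 days, starts Thu → 5 of Thu, Fri, Sat ✓
Aug: 31 days, starts Sun → 5 of Sun, Mon, Tue
Sep: 30 days, starts Wed → 5 of Wed, Thu ✓
Oct: 31 days, starts Fri → 5 of Fri, Sat, Sun
Nov: 30 days, starts Mon → 5 of Mon, Tue
Dec: 31 days, starts Wed → 5 of Wed, Thu, Fri ✓
Months with five Thursdays: Jan, Apr, Jul, Sep, Dec.

5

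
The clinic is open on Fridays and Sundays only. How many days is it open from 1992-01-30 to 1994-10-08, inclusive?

1992-01-30 is a Thursday.
The range spans 983 days (inclusive of both endpoints).
983 = 7 × 140 + 3, so there are 140 full weeks plus 3 extra days.
Each full week contributes 2 days from the set (Fri, Sun): 140 × 2 = 280.
The 3 extra days are Thu, Fri, Sat — 1 of them qualifies.
Total: 280 + 1 = 281.

281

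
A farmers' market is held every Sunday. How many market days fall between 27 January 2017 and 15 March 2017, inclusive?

27 January 2017 is a Friday.
The range spans 48 days (inclusive of both endpoints).
48 = 7 × 6 + 6, so there are 6 full weeks plus 6 extra days.
Each full week contributes one Sunday: 6 so far.
The 6 extra days are Fri, Sat, Sun, Mon, Tue, Wed — 1 of them qualifies.
Total: 6 + 1 = 7.

7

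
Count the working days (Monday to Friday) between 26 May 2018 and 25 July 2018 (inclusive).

43

26 May 2018 is a Saturday.
The range spans 61 days (inclusive of both endpoints).
61 = 7 × 8 + 5, so there are 8 full weeks plus 5 extra days.
Each full week contributes 5 weekdays (Mon–Fri): 8 × 5 = 40.
The 5 extra days are Saturday, Sunday, Monday, Tuesday, Wednesday — 3 of them qualify.
Total: 40 + 3 = 43.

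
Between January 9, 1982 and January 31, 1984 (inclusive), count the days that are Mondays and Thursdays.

215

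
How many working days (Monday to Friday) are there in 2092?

262 weekdays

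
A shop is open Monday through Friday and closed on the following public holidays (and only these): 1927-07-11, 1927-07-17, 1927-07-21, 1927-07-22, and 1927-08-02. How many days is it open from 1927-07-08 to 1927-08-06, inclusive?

17

1927-07-08 is a Friday.
From 1927-07-08 to 1927-08-06 is 30 days inclusive.
30 = 7 × 4 + 2, so there are 4 full weeks plus 2 extra days.
Each full week contributes 5 weekdays (Mon–Fri): 4 × 5 = 20.
The 2 extra days are Fri, Sat — 1 of them qualifies.
Total: 20 + 1 = 21.
Holidays: 1927-07-11 (Mon); 1927-07-17 (Sun); 1927-07-21 (Thu); 1927-07-22 (Fri); 1927-08-02 (Tue).
4 of the 5 holidays fall on weekdays; the rest are weekends and were already excluded.
Business days: 21 − 4 = 17.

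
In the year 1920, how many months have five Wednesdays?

A month has five Wednesdays exactly when Wednesday falls within its first (length − 28) days.
Jan: 31 days, starts Thu → 5 of Thu, Fri, Sat
Feb: 29 days, starts Sun → 5 of Sun
Mar: 31 days, starts Mon → 5 of Mon, Tue, Wed ✓
Apr: 30 days, starts Thu → 5 of Thu, Fri
May: 31 days, starts Sat → 5 of Sat, Sun, Mon
Jun: 30 days, starts Tue → 5 of Tue, Wed ✓
Jul: 31 days, starts Thu → 5 of Thu, Fri, Sat
Aug: 31 days, starts Sun → 5 of Sun, Mon, Tue
Sep: 30 days, starts Wed → 5 of Wed, Thu ✓
Oct: 31 days, starts Fri → 5 of Fri, Sat, Sun
Nov: 30 days, starts Mon → 5 of Mon, Tue
Dec: 31 days, starts Wed → 5 of Wed, Thu, Fri ✓
Months with five Wednesdays: Mar, Jun, Sep, Dec.

4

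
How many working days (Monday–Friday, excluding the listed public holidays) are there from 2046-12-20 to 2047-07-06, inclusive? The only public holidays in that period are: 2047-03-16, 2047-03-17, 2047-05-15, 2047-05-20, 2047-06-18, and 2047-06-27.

138 working days

2046-12-20 is a Thursday.
From 2046-12-20 to 2047-07-06 is 199 days inclusive.
199 = 7 × 28 + 3, so there are 28 full weeks plus 3 extra days.
Each full week contributes 5 weekdays (Mon–Fri): 28 × 5 = 140.
The 3 extra days are Thu, Fri, Sat — 2 of them qualify.
Total: 140 + 2 = 142.
Holidays: 2047-03-16 (Sat); 2047-03-17 (Sun); 2047-05-15 (Wed); 2047-05-20 (Mon); 2047-06-18 (Tue); 2047-06-27 (Thu).
4 of the 6 holidays fall on weekdays; the rest are weekends and were already excluded.
Business days: 142 − 4 = 138.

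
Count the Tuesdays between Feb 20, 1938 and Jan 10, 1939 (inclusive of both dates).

47

Feb 20, 1938 is a Sunday.
The range spans 325 days (inclusive of both endpoints).
325 = 7 × 46 + 3, so there are 46 full weeks plus 3 extra days.
Each full week contributes one Tuesday: 46 so far.
The 3 extra days are Sun, Mon, Tue — 1 of them qualifies.
Total: 46 + 1 = 47.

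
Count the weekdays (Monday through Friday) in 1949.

260 weekdays

January 1, 1949 is a Saturday.
The range spans 365 days (inclusive of both endpoints).
365 = 7 × 52 + 1, so there are 52 full weeks plus 1 extra day.
Each full week contributes 5 weekdays (Mon–Fri): 52 × 5 = 260.
The 1 extra day is Saturday — none qualify.
Total: 260 + 0 = 260.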